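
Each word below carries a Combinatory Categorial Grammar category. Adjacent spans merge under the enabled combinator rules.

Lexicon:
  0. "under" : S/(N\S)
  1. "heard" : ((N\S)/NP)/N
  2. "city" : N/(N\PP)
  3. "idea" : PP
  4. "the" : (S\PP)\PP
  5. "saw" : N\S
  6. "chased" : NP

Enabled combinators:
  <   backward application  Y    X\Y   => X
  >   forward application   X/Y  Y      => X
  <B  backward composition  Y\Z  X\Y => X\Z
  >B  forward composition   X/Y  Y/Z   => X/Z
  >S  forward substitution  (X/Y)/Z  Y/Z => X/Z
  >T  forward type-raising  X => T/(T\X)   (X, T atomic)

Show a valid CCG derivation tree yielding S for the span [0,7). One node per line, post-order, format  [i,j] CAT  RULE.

[0,7] S   >
  [0,6] S/NP   >B
    [0,1] "under" : S/(N\S)
    [1,6] (N\S)/NP   >
      [1,2] "heard" : ((N\S)/NP)/N
      [2,6] N   >
        [2,3] "city" : N/(N\PP)
        [3,6] N\PP   <B
          [3,5] S\PP   <
            [3,4] "idea" : PP
            [4,5] "the" : (S\PP)\PP
          [5,6] "saw" : N\S
  [6,7] "chased" : NP

[0,1] S/(N\S)  lex  "under"
[1,2] ((N\S)/NP)/N  lex  "heard"
[2,3] N/(N\PP)  lex  "city"
[3,4] PP  lex  "idea"
[4,5] (S\PP)\PP  lex  "the"
[3,5] S\PP  <  k=4
[5,6] N\S  lex  "saw"
[3,6] N\PP  <B  k=5
[2,6] N  >  k=3
[1,6] (N\S)/NP  >  k=2
[0,6] S/NP  >B  k=1
[6,7] NP  lex  "chased"
[0,7] S  >  k=6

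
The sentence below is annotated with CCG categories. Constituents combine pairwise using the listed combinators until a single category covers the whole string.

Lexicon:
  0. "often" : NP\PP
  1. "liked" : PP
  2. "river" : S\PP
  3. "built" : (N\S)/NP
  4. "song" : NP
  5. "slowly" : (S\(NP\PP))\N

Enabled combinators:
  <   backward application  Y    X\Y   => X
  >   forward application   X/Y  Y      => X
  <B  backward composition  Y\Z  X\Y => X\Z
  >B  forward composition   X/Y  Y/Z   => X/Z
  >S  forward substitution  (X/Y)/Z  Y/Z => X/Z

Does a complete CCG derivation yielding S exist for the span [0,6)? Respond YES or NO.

[0,6] S   <
  [0,1] "often" : NP\PP
  [1,6] S\(NP\PP)   <
    [1,5] N   <
      [1,3] S   <
        [1,2] "liked" : PP
        [2,3] "river" : S\PP
      [3,5] N\S   >
        [3,4] "built" : (N\S)/NP
        [4,5] "song" : NP
    [5,6] "slowly" : (S\(NP\PP))\N

YES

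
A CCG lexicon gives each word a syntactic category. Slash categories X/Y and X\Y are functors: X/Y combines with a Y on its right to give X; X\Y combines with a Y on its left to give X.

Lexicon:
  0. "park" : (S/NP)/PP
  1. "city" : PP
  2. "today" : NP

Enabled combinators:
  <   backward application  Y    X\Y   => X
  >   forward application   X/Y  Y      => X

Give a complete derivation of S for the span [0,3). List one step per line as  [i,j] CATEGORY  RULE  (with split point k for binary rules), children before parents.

[0,1] (S/NP)/PP  lex  "park"
[1,2] PP  lex  "city"
[0,2] S/NP  >  k=1
[2,3] NP  lex  "today"
[0,3] S  >  k=2

[0,3] S   >
  [0,2] S/NP   >
    [0,1] "park" : (S/NP)/PP
    [1,2] "city" : PP
  [2,3] "today" : NP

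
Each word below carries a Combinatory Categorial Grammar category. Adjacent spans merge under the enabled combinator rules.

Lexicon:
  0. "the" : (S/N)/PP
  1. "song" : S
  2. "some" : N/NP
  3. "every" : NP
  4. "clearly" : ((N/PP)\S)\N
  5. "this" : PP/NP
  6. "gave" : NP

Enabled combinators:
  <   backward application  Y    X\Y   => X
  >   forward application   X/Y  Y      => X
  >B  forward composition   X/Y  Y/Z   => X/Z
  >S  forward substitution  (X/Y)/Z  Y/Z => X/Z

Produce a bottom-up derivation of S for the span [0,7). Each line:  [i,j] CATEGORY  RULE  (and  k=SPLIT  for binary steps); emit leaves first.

[0,1] (S/N)/PP  lex  "the"
[1,2] S  lex  "song"
[2,3] N/NP  lex  "some"
[3,4] NP  lex  "every"
[2,4] N  >  k=3
[4,5] ((N/PP)\S)\N  lex  "clearly"
[2,5] (N/PP)\S  <  k=4
[1,5] N/PP  <  k=2
[0,5] S/PP  >S  k=1
[5,6] PP/NP  lex  "this"
[6,7] NP  lex  "gave"
[5,7] PP  >  k=6
[0,7] S  >  k=5

[0,7] S   >
  [0,5] S/PP   >S
    [0,1] "the" : (S/N)/PP
    [1,5] N/PP   <
      [1,2] "song" : S
      [2,5] (N/PP)\S   <
        [2,4] N   >
          [2,3] "some" : N/NP
          [3,4] "every" : NP
        [4,5] "clearly" : ((N/PP)\S)\N
  [5,7] PP   >
    [5,6] "this" : PP/NP
    [6,7] "gave" : NP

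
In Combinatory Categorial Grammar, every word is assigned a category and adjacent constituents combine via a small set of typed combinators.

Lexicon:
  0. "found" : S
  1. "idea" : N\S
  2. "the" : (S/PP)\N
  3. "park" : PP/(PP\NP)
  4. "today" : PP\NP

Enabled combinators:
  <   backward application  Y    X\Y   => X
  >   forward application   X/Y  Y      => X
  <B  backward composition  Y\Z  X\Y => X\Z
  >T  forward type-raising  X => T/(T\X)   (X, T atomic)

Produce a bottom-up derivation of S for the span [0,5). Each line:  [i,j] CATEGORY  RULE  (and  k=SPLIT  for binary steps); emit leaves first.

[0,1] S  lex  "found"
[1,2] N\S  lex  "idea"
[0,2] N  <  k=1
[2,3] (S/PP)\N  lex  "the"
[0,3] S/PP  <  k=2
[3,4] PP/(PP\NP)  lex  "park"
[4,5] PP\NP  lex  "today"
[3,5] PP  >  k=4
[0,5] S  >  k=3

[0,5] S   >
  [0,3] S/PP   <
    [0,2] N   <
      [0,1] "found" : S
      [1,2] "idea" : N\S
    [2,3] "the" : (S/PP)\N
  [3,5] PP   >
    [3,4] "park" : PP/(PP\NP)
    [4,5] "today" : PP\NP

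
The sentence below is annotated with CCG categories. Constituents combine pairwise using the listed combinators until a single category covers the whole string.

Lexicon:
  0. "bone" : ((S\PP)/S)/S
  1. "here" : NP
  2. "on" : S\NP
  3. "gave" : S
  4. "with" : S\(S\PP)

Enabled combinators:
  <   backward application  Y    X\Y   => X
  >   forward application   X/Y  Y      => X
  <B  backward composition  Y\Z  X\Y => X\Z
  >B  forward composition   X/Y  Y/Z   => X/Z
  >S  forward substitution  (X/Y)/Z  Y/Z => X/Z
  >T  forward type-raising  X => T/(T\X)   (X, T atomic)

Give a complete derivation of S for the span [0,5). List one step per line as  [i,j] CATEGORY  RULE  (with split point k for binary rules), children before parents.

[0,5] S   <
  [0,4] S\PP   >
    [0,3] (S\PP)/S   >
      [0,1] "bone" : ((S\PP)/S)/S
      [1,3] S   <
        [1,2] "here" : NP
        [2,3] "on" : S\NP
    [3,4] "gave" : S
  [4,5] "with" : S\(S\PP)

[0,1] ((S\PP)/S)/S  lex  "bone"
[1,2] NP  lex  "here"
[2,3] S\NP  lex  "on"
[1,3] S  <  k=2
[0,3] (S\PP)/S  >  k=1
[3,4] S  lex  "gave"
[0,4] S\PP  >  k=3
[4,5] S\(S\PP)  lex  "with"
[0,5] S  <  k=4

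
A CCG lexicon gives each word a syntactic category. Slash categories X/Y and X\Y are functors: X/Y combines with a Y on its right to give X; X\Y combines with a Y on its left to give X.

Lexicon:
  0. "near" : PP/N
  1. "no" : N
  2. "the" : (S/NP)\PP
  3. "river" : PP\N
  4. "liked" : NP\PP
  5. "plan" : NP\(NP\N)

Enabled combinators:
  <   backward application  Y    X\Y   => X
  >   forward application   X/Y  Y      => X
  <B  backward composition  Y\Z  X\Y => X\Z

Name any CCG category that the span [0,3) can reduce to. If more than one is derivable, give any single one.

S/NP

[0,6] S   >
  [0,3] S/NP   <
    [0,2] PP   >
      [0,1] "near" : PP/N
      [1,2] "no" : N
    [2,3] "the" : (S/NP)\PP
  [3,6] NP   <
    [3,5] NP\N   <B
      [3,4] "river" : PP\N
      [4,5] "liked" : NP\PP
    [5,6] "plan" : NP\(NP\N)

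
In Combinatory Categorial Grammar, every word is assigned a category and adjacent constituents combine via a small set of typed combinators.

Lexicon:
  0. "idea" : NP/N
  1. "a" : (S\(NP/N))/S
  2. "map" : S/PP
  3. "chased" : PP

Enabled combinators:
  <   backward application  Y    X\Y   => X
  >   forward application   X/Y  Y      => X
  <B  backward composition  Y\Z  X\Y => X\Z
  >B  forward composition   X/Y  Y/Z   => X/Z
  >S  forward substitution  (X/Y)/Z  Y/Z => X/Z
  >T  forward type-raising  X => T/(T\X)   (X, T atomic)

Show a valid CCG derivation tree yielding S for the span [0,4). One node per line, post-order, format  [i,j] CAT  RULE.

[0,4] S   <
  [0,1] "idea" : NP/N
  [1,4] S\(NP/N)   >
    [1,2] "a" : (S\(NP/N))/S
    [2,4] S   >
      [2,3] "map" : S/PP
      [3,4] "chased" : PP

[0,1] NP/N  lex  "idea"
[1,2] (S\(NP/N))/S  lex  "a"
[2,3] S/PP  lex  "map"
[3,4] PP  lex  "chased"
[2,4] S  >  k=3
[1,4] S\(NP/N)  >  k=2
[0,4] S  <  k=1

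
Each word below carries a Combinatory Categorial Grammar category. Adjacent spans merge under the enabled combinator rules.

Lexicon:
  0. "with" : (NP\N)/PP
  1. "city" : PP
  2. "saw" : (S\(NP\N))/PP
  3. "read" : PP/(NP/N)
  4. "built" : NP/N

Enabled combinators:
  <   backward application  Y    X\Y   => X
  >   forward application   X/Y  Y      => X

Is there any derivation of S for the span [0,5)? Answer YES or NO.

YES

[0,5] S   <
  [0,2] NP\N   >
    [0,1] "with" : (NP\N)/PP
    [1,2] "city" : PP
  [2,5] S\(NP\N)   >
    [2,3] "saw" : (S\(NP\N))/PP
    [3,5] PP   >
      [3,4] "read" : PP/(NP/N)
      [4,5] "built" : NP/N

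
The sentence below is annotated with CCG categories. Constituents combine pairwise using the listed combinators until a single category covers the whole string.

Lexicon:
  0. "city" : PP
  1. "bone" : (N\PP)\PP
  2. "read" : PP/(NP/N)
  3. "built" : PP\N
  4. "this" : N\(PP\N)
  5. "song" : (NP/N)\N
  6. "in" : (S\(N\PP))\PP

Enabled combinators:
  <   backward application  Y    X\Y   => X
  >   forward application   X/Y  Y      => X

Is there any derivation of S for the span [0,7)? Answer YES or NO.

[0,7] S   <
  [0,2] N\PP   <
    [0,1] "city" : PP
    [1,2] "bone" : (N\PP)\PP
  [2,7] S\(N\PP)   <
    [2,6] PP   >
      [2,3] "read" : PP/(NP/N)
      [3,6] NP/N   <
        [3,5] N   <
          [3,4] "built" : PP\N
          [4,5] "this" : N\(PP\N)
        [5,6] "song" : (NP/N)\N
    [6,7] "in" : (S\(N\PP))\PP

YES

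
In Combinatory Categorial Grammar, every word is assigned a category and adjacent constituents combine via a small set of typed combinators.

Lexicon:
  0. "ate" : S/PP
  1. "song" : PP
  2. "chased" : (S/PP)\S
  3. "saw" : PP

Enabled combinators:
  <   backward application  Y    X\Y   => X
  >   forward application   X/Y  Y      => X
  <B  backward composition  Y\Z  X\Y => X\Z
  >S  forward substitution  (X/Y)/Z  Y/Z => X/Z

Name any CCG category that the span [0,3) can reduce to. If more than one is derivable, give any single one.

[0,4] S   >
  [0,3] S/PP   <
    [0,2] S   >
      [0,1] "ate" : S/PP
      [1,2] "song" : PP
    [2,3] "chased" : (S/PP)\S
  [3,4] "saw" : PP

S/PP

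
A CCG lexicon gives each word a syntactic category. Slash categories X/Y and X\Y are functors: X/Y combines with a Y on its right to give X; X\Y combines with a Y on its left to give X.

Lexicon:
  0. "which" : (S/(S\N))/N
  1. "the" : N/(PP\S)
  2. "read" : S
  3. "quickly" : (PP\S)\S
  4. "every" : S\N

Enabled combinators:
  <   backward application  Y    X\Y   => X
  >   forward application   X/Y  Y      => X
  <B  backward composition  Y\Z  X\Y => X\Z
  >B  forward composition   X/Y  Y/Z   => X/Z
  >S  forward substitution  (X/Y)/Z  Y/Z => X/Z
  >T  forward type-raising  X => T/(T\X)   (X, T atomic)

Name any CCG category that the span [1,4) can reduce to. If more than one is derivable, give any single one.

N

[0,5] S   >
  [0,4] S/(S\N)   >
    [0,1] "which" : (S/(S\N))/N
    [1,4] N   >
      [1,2] "the" : N/(PP\S)
      [2,4] PP\S   <
        [2,3] "read" : S
        [3,4] "quickly" : (PP\S)\S
  [4,5] "every" : S\N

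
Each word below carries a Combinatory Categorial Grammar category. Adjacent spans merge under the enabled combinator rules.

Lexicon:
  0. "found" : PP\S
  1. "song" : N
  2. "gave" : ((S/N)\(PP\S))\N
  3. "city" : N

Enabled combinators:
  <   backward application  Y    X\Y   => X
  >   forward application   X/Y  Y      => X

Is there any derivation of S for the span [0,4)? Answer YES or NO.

[0,4] S   >
  [0,3] S/N   <
    [0,1] "found" : PP\S
    [1,3] (S/N)\(PP\S)   <
      [1,2] "song" : N
      [2,3] "gave" : ((S/N)\(PP\S))\N
  [3,4] "city" : N

YES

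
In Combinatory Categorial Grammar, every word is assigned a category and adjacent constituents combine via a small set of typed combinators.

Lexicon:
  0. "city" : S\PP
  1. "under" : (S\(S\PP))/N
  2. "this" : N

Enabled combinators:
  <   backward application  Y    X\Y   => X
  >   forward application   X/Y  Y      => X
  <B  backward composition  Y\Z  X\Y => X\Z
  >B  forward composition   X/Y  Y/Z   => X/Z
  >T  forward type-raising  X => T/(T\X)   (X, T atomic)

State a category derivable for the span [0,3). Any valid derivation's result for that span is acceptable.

S

[0,3] S   <
  [0,1] "city" : S\PP
  [1,3] S\(S\PP)   >
    [1,2] "under" : (S\(S\PP))/N
    [2,3] "this" : N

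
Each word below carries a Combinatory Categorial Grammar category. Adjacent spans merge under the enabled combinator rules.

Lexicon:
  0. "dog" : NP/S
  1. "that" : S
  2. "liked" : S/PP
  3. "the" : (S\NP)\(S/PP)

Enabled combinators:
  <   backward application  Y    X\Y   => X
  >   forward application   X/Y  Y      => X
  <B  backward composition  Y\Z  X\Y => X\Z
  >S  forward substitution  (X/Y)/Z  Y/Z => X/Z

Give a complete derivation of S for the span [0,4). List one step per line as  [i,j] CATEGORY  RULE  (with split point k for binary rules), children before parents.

[0,1] NP/S  lex  "dog"
[1,2] S  lex  "that"
[0,2] NP  >  k=1
[2,3] S/PP  lex  "liked"
[3,4] (S\NP)\(S/PP)  lex  "the"
[2,4] S\NP  <  k=3
[0,4] S  <  k=2

[0,4] S   <
  [0,2] NP   >
    [0,1] "dog" : NP/S
    [1,2] "that" : S
  [2,4] S\NP   <
    [2,3] "liked" : S/PP
    [3,4] "the" : (S\NP)\(S/PP)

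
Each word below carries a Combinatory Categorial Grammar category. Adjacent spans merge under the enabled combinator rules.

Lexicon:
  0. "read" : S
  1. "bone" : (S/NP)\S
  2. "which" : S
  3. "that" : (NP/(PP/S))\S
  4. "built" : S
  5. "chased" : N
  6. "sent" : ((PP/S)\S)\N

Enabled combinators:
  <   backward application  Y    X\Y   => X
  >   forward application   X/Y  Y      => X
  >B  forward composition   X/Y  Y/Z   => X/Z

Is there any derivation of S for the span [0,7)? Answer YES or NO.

[0,7] S   >
  [0,2] S/NP   <
    [0,1] "read" : S
    [1,2] "bone" : (S/NP)\S
  [2,7] NP   >
    [2,4] NP/(PP/S)   <
      [2,3] "which" : S
      [3,4] "that" : (NP/(PP/S))\S
    [4,7] PP/S   <
      [4,5] "built" : S
      [5,7] (PP/S)\S   <
        [5,6] "chased" : N
        [6,7] "sent" : ((PP/S)\S)\N

YES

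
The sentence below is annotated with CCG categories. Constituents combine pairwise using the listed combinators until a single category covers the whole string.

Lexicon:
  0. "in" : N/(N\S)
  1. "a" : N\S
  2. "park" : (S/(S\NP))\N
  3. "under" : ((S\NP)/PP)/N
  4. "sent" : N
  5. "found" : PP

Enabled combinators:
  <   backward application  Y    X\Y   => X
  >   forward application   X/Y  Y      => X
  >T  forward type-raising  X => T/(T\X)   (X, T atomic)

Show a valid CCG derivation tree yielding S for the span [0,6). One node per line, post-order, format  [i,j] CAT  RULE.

[0,1] N/(N\S)  lex  "in"
[1,2] N\S  lex  "a"
[0,2] N  >  k=1
[2,3] (S/(S\NP))\N  lex  "park"
[0,3] S/(S\NP)  <  k=2
[3,4] ((S\NP)/PP)/N  lex  "under"
[4,5] N  lex  "sent"
[3,5] (S\NP)/PP  >  k=4
[5,6] PP  lex  "found"
[3,6] S\NP  >  k=5
[0,6] S  >  k=3

[0,6] S   >
  [0,3] S/(S\NP)   <
    [0,2] N   >
      [0,1] "in" : N/(N\S)
      [1,2] "a" : N\S
    [2,3] "park" : (S/(S\NP))\N
  [3,6] S\NP   >
    [3,5] (S\NP)/PP   >
      [3,4] "under" : ((S\NP)/PP)/N
      [4,5] "sent" : N
    [5,6] "found" : PP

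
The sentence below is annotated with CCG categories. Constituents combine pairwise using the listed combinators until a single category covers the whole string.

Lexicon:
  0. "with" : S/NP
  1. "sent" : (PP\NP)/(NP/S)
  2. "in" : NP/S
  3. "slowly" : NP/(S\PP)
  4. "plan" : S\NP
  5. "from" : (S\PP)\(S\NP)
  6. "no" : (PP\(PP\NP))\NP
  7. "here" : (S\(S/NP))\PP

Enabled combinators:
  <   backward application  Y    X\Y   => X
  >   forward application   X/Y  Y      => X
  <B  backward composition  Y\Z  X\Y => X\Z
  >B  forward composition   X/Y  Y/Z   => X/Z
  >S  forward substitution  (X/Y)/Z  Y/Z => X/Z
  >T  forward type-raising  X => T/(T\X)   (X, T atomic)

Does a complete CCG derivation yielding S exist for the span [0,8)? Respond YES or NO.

YES

[0,8] S   <
  [0,1] "with" : S/NP
  [1,8] S\(S/NP)   <
    [1,7] PP   <
      [1,3] PP\NP   >
        [1,2] "sent" : (PP\NP)/(NP/S)
        [2,3] "in" : NP/S
      [3,7] PP\(PP\NP)   <
        [3,6] NP   >
          [3,4] "slowly" : NP/(S\PP)
          [4,6] S\PP   <
            [4,5] "plan" : S\NP
            [5,6] "from" : (S\PP)\(S\NP)
        [6,7] "no" : (PP\(PP\NP))\NP
    [7,8] "here" : (S\(S/NP))\PP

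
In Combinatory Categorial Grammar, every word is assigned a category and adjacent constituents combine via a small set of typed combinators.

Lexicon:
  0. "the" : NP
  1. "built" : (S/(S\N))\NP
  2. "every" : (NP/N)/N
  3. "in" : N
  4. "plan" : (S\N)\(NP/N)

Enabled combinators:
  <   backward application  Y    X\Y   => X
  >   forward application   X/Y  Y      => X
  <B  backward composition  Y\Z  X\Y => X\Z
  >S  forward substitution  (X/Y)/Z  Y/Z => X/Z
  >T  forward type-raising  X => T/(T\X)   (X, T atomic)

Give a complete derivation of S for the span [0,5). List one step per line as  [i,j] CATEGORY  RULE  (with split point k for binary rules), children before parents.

[0,5] S   >
  [0,2] S/(S\N)   <
    [0,1] "the" : NP
    [1,2] "built" : (S/(S\N))\NP
  [2,5] S\N   <
    [2,4] NP/N   >
      [2,3] "every" : (NP/N)/N
      [3,4] "in" : N
    [4,5] "plan" : (S\N)\(NP/N)

[0,1] NP  lex  "the"
[1,2] (S/(S\N))\NP  lex  "built"
[0,2] S/(S\N)  <  k=1
[2,3] (NP/N)/N  lex  "every"
[3,4] N  lex  "in"
[2,4] NP/N  >  k=3
[4,5] (S\N)\(NP/N)  lex  "plan"
[2,5] S\N  <  k=4
[0,5] S  >  k=2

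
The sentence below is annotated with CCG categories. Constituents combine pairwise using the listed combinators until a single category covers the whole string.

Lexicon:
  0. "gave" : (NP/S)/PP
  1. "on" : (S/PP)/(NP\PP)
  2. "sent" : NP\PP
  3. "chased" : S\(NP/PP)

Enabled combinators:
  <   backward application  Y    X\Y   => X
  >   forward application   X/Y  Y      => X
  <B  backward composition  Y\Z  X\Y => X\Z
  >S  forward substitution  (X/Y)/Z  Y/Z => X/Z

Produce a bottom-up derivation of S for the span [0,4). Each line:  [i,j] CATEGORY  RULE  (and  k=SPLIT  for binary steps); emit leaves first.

[0,4] S   <
  [0,3] NP/PP   >S
    [0,1] "gave" : (NP/S)/PP
    [1,3] S/PP   >
      [1,2] "on" : (S/PP)/(NP\PP)
      [2,3] "sent" : NP\PP
  [3,4] "chased" : S\(NP/PP)

[0,1] (NP/S)/PP  lex  "gave"
[1,2] (S/PP)/(NP\PP)  lex  "on"
[2,3] NP\PP  lex  "sent"
[1,3] S/PP  >  k=2
[0,3] NP/PP  >S  k=1
[3,4] S\(NP/PP)  lex  "chased"
[0,4] S  <  k=3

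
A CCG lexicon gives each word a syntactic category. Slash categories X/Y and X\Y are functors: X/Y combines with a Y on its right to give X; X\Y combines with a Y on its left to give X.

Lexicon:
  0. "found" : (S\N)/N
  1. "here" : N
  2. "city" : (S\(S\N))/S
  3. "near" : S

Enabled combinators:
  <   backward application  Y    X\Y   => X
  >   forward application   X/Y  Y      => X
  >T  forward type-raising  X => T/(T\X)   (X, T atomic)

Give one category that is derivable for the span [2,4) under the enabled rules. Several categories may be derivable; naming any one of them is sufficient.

S\(S\N)

[0,4] S   <
  [0,2] S\N   >
    [0,1] "found" : (S\N)/N
    [1,2] "here" : N
  [2,4] S\(S\N)   >
    [2,3] "city" : (S\(S\N))/S
    [3,4] "near" : S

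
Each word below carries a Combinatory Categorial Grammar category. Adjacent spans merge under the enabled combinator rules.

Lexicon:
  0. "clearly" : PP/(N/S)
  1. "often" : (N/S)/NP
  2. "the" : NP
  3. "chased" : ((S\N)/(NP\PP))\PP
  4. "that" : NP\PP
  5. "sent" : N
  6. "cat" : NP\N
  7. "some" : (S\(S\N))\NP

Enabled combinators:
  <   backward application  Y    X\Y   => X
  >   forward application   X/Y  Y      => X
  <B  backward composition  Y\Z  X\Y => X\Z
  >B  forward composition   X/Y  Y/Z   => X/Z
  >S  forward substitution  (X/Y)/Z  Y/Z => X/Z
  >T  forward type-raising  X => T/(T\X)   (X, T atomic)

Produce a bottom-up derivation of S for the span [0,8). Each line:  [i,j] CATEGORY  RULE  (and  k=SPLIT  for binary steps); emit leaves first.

[0,1] PP/(N/S)  lex  "clearly"
[1,2] (N/S)/NP  lex  "often"
[2,3] NP  lex  "the"
[1,3] N/S  >  k=2
[0,3] PP  >  k=1
[3,4] ((S\N)/(NP\PP))\PP  lex  "chased"
[0,4] (S\N)/(NP\PP)  <  k=3
[4,5] NP\PP  lex  "that"
[0,5] S\N  >  k=4
[5,6] N  lex  "sent"
[6,7] NP\N  lex  "cat"
[5,7] NP  <  k=6
[7,8] (S\(S\N))\NP  lex  "some"
[5,8] S\(S\N)  <  k=7
[0,8] S  <  k=5

[0,8] S   <
  [0,5] S\N   >
    [0,4] (S\N)/(NP\PP)   <
      [0,3] PP   >
        [0,1] "clearly" : PP/(N/S)
        [1,3] N/S   >
          [1,2] "often" : (N/S)/NP
          [2,3] "the" : NP
      [3,4] "chased" : ((S\N)/(NP\PP))\PP
    [4,5] "that" : NP\PP
  [5,8] S\(S\N)   <
    [5,7] NP   <
      [5,6] "sent" : N
      [6,7] "cat" : NP\N
    [7,8] "some" : (S\(S\N))\NP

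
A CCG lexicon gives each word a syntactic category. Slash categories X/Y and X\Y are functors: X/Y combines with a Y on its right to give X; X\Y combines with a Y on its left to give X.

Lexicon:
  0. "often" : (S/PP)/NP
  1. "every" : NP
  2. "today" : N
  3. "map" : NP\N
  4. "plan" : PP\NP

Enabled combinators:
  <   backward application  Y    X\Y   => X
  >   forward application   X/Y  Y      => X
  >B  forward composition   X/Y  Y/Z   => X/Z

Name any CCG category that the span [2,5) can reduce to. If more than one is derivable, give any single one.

PP

[0,5] S   >
  [0,2] S/PP   >
    [0,1] "often" : (S/PP)/NP
    [1,2] "every" : NP
  [2,5] PP   <
    [2,4] NP   <
      [2,3] "today" : N
      [3,4] "map" : NP\N
    [4,5] "plan" : PP\NP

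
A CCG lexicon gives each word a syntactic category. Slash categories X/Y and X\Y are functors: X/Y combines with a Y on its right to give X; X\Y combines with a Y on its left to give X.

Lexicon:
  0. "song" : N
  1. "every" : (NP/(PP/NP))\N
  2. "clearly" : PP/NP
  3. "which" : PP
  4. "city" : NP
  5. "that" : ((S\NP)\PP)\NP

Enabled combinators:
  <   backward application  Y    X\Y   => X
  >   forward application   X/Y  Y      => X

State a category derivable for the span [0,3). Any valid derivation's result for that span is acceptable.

NP

[0,6] S   <
  [0,3] NP   >
    [0,2] NP/(PP/NP)   <
      [0,1] "song" : N
      [1,2] "every" : (NP/(PP/NP))\N
    [2,3] "clearly" : PP/NP
  [3,6] S\NP   <
    [3,4] "which" : PP
    [4,6] (S\NP)\PP   <
      [4,5] "city" : NP
      [5,6] "that" : ((S\NP)\PP)\NP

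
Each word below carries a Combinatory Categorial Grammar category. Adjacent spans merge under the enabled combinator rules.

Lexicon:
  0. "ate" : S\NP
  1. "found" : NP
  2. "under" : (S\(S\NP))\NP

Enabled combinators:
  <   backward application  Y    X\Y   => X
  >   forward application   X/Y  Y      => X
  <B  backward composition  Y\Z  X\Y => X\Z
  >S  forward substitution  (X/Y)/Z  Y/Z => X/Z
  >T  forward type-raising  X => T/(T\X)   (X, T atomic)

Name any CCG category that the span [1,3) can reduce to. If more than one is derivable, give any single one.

[0,3] S   <
  [0,1] "ate" : S\NP
  [1,3] S\(S\NP)   <
    [1,2] "found" : NP
    [2,3] "under" : (S\(S\NP))\NP

S\(S\NP)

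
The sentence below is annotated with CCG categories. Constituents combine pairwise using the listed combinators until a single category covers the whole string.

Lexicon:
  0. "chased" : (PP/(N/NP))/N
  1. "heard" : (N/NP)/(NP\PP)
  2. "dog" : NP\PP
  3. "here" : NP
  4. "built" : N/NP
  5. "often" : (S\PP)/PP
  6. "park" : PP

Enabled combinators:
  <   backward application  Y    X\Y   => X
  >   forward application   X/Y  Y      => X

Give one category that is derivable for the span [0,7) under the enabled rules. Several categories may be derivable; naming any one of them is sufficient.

S

[0,7] S   <
  [0,5] PP   >
    [0,4] PP/(N/NP)   >
      [0,1] "chased" : (PP/(N/NP))/N
      [1,4] N   >
        [1,3] N/NP   >
          [1,2] "heard" : (N/NP)/(NP\PP)
          [2,3] "dog" : NP\PP
        [3,4] "here" : NP
    [4,5] "built" : N/NP
  [5,7] S\PP   >
    [5,6] "often" : (S\PP)/PP
    [6,7] "park" : PP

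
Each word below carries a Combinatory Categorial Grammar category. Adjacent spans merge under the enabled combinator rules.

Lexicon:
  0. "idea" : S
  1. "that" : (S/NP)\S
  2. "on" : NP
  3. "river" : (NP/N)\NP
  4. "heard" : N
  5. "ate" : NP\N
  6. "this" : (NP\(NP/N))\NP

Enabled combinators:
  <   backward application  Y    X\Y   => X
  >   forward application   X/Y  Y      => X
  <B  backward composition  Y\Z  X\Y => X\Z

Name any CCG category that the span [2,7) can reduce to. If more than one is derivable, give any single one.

NP

[0,7] S   >
  [0,2] S/NP   <
    [0,1] "idea" : S
    [1,2] "that" : (S/NP)\S
  [2,7] NP   <
    [2,4] NP/N   <
      [2,3] "on" : NP
      [3,4] "river" : (NP/N)\NP
    [4,7] NP\(NP/N)   <
      [4,6] NP   <
        [4,5] "heard" : N
        [5,6] "ate" : NP\N
      [6,7] "this" : (NP\(NP/N))\NP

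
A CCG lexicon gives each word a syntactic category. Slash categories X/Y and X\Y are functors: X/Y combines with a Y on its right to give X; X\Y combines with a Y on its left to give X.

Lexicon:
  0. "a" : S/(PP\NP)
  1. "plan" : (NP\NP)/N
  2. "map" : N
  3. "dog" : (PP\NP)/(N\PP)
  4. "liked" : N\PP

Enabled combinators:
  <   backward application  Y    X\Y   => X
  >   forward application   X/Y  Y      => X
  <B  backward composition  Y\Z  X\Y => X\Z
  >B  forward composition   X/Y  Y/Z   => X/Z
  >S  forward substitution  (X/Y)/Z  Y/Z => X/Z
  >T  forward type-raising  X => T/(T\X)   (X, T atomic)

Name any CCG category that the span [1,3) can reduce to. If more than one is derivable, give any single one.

NP\NP

[0,5] S   >
  [0,1] "a" : S/(PP\NP)
  [1,5] PP\NP   <B
    [1,3] NP\NP   >
      [1,2] "plan" : (NP\NP)/N
      [2,3] "map" : N
    [3,5] PP\NP   >
      [3,4] "dog" : (PP\NP)/(N\PP)
      [4,5] "liked" : N\PP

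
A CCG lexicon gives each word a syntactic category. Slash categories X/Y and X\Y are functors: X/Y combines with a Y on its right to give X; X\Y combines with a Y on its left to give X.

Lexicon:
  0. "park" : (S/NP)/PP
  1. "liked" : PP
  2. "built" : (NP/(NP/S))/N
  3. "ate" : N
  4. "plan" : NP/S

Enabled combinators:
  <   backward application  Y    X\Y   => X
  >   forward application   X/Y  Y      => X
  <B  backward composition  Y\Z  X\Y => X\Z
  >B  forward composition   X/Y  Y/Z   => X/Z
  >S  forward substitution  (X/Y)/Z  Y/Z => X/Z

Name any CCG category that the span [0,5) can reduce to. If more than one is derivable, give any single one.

S

[0,5] S   >
  [0,2] S/NP   >
    [0,1] "park" : (S/NP)/PP
    [1,2] "liked" : PP
  [2,5] NP   >
    [2,4] NP/(NP/S)   >
      [2,3] "built" : (NP/(NP/S))/N
      [3,4] "ate" : N
    [4,5] "plan" : NP/S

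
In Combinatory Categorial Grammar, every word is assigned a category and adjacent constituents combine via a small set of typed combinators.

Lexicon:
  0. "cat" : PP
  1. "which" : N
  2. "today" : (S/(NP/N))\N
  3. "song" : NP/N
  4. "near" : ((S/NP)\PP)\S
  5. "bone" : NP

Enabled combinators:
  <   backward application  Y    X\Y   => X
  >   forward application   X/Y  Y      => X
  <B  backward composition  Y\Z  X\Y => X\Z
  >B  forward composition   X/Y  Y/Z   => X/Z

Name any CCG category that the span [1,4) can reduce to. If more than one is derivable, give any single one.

S

[0,6] S   >
  [0,5] S/NP   <
    [0,1] "cat" : PP
    [1,5] (S/NP)\PP   <
      [1,4] S   >
        [1,3] S/(NP/N)   <
          [1,2] "which" : N
          [2,3] "today" : (S/(NP/N))\N
        [3,4] "song" : NP/N
      [4,5] "near" : ((S/NP)\PP)\S
  [5,6] "bone" : NP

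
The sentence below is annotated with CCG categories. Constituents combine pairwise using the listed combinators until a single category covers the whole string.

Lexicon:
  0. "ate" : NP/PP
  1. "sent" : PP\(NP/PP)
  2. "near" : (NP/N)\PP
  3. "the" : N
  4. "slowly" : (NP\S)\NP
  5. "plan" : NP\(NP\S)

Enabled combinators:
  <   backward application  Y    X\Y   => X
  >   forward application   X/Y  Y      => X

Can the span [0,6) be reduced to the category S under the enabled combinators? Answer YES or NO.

NO

NP/PP PP\(NP/PP) (NP/N)\PP N (NP\S)\NP NP\(NP\S)
CKY chart[0,6] = {NP}; S ∉ chart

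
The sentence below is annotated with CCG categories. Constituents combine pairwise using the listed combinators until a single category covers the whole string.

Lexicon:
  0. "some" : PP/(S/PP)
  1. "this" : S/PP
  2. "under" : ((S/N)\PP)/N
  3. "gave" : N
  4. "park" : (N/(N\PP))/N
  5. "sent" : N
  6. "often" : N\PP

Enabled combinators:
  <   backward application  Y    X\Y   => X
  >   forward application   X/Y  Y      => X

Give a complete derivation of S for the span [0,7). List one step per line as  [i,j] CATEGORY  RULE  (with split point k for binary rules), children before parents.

[0,1] PP/(S/PP)  lex  "some"
[1,2] S/PP  lex  "this"
[0,2] PP  >  k=1
[2,3] ((S/N)\PP)/N  lex  "under"
[3,4] N  lex  "gave"
[2,4] (S/N)\PP  >  k=3
[0,4] S/N  <  k=2
[4,5] (N/(N\PP))/N  lex  "park"
[5,6] N  lex  "sent"
[4,6] N/(N\PP)  >  k=5
[6,7] N\PP  lex  "often"
[4,7] N  >  k=6
[0,7] S  >  k=4

[0,7] S   >
  [0,4] S/N   <
    [0,2] PP   >
      [0,1] "some" : PP/(S/PP)
      [1,2] "this" : S/PP
    [2,4] (S/N)\PP   >
      [2,3] "under" : ((S/N)\PP)/N
      [3,4] "gave" : N
  [4,7] N   >
    [4,6] N/(N\PP)   >
      [4,5] "park" : (N/(N\PP))/N
      [5,6] "sent" : N
    [6,7] "often" : N\PP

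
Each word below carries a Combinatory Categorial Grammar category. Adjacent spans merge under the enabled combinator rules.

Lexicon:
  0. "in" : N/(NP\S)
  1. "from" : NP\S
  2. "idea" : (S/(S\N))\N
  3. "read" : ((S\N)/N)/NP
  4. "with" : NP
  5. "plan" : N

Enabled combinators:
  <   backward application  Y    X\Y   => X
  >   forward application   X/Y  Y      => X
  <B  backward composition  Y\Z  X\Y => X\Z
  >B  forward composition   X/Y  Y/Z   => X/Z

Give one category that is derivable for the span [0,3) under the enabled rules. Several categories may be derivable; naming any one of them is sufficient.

S/(S\N)

[0,6] S   >
  [0,3] S/(S\N)   <
    [0,2] N   >
      [0,1] "in" : N/(NP\S)
      [1,2] "from" : NP\S
    [2,3] "idea" : (S/(S\N))\N
  [3,6] S\N   >
    [3,5] (S\N)/N   >
      [3,4] "read" : ((S\N)/N)/NP
      [4,5] "with" : NP
    [5,6] "plan" : N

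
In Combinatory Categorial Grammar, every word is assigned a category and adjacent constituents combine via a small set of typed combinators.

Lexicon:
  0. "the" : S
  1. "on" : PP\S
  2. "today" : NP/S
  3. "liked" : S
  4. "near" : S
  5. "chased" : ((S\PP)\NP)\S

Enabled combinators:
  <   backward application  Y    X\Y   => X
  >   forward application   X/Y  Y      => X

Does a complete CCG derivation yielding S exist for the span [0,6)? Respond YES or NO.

[0,6] S   <
  [0,2] PP   <
    [0,1] "the" : S
    [1,2] "on" : PP\S
  [2,6] S\PP   <
    [2,4] NP   >
      [2,3] "today" : NP/S
      [3,4] "liked" : S
    [4,6] (S\PP)\NP   <
      [4,5] "near" : S
      [5,6] "chased" : ((S\PP)\NP)\S

YES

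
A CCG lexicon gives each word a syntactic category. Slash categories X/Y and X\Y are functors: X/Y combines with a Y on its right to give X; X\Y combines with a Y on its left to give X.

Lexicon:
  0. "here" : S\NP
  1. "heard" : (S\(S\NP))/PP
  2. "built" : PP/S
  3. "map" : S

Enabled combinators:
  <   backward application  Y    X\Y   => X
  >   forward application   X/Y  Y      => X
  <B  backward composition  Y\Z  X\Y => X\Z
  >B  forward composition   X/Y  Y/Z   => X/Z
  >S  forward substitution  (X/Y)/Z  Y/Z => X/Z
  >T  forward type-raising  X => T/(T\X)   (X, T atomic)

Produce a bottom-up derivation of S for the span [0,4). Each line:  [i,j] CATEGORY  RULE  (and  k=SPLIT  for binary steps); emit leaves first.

[0,1] S\NP  lex  "here"
[1,2] (S\(S\NP))/PP  lex  "heard"
[2,3] PP/S  lex  "built"
[3,4] S  lex  "map"
[2,4] PP  >  k=3
[1,4] S\(S\NP)  >  k=2
[0,4] S  <  k=1

[0,4] S   <
  [0,1] "here" : S\NP
  [1,4] S\(S\NP)   >
    [1,2] "heard" : (S\(S\NP))/PP
    [2,4] PP   >
      [2,3] "built" : PP/S
      [3,4] "map" : S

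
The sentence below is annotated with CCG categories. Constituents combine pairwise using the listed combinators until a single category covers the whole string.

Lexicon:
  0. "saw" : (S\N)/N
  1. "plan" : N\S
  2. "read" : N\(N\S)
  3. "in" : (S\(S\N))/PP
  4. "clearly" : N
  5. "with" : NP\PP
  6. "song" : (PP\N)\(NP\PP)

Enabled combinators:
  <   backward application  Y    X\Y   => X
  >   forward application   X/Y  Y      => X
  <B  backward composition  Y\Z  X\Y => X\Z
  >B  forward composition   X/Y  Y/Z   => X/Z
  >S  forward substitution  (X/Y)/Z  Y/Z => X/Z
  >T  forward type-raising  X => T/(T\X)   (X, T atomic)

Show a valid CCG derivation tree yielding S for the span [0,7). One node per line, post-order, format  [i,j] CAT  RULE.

[0,7] S   <
  [0,3] S\N   >
    [0,1] "saw" : (S\N)/N
    [1,3] N   <
      [1,2] "plan" : N\S
      [2,3] "read" : N\(N\S)
  [3,7] S\(S\N)   >
    [3,4] "in" : (S\(S\N))/PP
    [4,7] PP   <
      [4,5] "clearly" : N
      [5,7] PP\N   <
        [5,6] "with" : NP\PP
        [6,7] "song" : (PP\N)\(NP\PP)

[0,1] (S\N)/N  lex  "saw"
[1,2] N\S  lex  "plan"
[2,3] N\(N\S)  lex  "read"
[1,3] N  <  k=2
[0,3] S\N  >  k=1
[3,4] (S\(S\N))/PP  lex  "in"
[4,5] N  lex  "clearly"
[5,6] NP\PP  lex  "with"
[6,7] (PP\N)\(NP\PP)  lex  "song"
[5,7] PP\N  <  k=6
[4,7] PP  <  k=5
[3,7] S\(S\N)  >  k=4
[0,7] S  <  k=3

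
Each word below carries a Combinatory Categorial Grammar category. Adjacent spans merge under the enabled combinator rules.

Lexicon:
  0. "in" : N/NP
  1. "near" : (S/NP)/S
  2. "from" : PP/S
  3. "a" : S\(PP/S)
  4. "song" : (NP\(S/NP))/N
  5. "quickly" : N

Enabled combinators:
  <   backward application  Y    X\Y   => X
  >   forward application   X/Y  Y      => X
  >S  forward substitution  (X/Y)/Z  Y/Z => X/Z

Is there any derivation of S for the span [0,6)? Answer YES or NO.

NO

N/NP (S/NP)/S PP/S S\(PP/S) (NP\(S/NP))/N N
CKY chart[0,6] = {N}; S ∉ chart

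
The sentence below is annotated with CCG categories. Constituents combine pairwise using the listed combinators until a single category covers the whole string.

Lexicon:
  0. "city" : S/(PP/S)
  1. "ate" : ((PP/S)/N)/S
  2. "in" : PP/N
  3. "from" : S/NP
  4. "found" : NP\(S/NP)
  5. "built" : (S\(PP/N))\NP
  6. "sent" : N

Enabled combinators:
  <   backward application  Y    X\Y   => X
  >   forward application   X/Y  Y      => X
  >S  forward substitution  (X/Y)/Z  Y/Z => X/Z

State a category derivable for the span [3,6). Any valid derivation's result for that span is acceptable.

S\(PP/N)

[0,7] S   >
  [0,1] "city" : S/(PP/S)
  [1,7] PP/S   >
    [1,6] (PP/S)/N   >
      [1,2] "ate" : ((PP/S)/N)/S
      [2,6] S   <
        [2,3] "in" : PP/N
        [3,6] S\(PP/N)   <
          [3,5] NP   <
            [3,4] "from" : S/NP
            [4,5] "found" : NP\(S/NP)
          [5,6] "built" : (S\(PP/N))\NP
    [6,7] "sent" : N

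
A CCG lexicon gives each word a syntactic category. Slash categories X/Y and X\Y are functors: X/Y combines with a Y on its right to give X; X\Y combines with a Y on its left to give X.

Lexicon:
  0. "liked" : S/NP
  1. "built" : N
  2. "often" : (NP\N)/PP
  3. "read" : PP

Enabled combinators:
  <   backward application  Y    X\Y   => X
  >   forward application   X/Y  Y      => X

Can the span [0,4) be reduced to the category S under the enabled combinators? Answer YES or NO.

YES

[0,4] S   >
  [0,1] "liked" : S/NP
  [1,4] NP   <
    [1,2] "built" : N
    [2,4] NP\N   >
      [2,3] "often" : (NP\N)/PP
      [3,4] "read" : PP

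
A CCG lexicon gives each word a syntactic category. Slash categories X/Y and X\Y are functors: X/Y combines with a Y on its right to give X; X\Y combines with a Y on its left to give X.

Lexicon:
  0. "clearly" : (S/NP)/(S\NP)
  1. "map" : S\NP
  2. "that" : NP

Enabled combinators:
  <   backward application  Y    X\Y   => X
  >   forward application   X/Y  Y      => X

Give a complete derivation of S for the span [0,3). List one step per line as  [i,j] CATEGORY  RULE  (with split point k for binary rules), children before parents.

[0,3] S   >
  [0,2] S/NP   >
    [0,1] "clearly" : (S/NP)/(S\NP)
    [1,2] "map" : S\NP
  [2,3] "that" : NP

[0,1] (S/NP)/(S\NP)  lex  "clearly"
[1,2] S\NP  lex  "map"
[0,2] S/NP  >  k=1
[2,3] NP  lex  "that"
[0,3] S  >  k=2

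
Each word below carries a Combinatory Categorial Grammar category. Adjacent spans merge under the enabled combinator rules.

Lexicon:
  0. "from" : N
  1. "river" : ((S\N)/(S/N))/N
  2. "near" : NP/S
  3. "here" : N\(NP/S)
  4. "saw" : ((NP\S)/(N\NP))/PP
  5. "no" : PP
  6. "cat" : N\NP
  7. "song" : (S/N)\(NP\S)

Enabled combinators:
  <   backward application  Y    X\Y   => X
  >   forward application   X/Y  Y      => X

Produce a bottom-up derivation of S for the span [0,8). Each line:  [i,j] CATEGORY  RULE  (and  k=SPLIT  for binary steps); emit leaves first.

[0,1] N  lex  "from"
[1,2] ((S\N)/(S/N))/N  lex  "river"
[2,3] NP/S  lex  "near"
[3,4] N\(NP/S)  lex  "here"
[2,4] N  <  k=3
[1,4] (S\N)/(S/N)  >  k=2
[4,5] ((NP\S)/(N\NP))/PP  lex  "saw"
[5,6] PP  lex  "no"
[4,6] (NP\S)/(N\NP)  >  k=5
[6,7] N\NP  lex  "cat"
[4,7] NP\S  >  k=6
[7,8] (S/N)\(NP\S)  lex  "song"
[4,8] S/N  <  k=7
[1,8] S\N  >  k=4
[0,8] S  <  k=1

[0,8] S   <
  [0,1] "from" : N
  [1,8] S\N   >
    [1,4] (S\N)/(S/N)   >
      [1,2] "river" : ((S\N)/(S/N))/N
      [2,4] N   <
        [2,3] "near" : NP/S
        [3,4] "here" : N\(NP/S)
    [4,8] S/N   <
      [4,7] NP\S   >
        [4,6] (NP\S)/(N\NP)   >
          [4,5] "saw" : ((NP\S)/(N\NP))/PP
          [5,6] "no" : PP
        [6,7] "cat" : N\NP
      [7,8] "song" : (S/N)\(NP\S)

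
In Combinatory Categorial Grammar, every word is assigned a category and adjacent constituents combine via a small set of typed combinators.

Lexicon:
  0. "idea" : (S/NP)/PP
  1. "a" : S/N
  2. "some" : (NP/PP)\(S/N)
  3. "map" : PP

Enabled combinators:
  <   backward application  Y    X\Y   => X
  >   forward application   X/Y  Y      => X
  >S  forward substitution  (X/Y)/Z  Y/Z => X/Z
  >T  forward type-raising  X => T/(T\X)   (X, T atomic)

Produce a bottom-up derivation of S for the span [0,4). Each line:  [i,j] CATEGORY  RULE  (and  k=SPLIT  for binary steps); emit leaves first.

[0,4] S   >
  [0,3] S/PP   >S
    [0,1] "idea" : (S/NP)/PP
    [1,3] NP/PP   <
      [1,2] "a" : S/N
      [2,3] "some" : (NP/PP)\(S/N)
  [3,4] "map" : PP

[0,1] (S/NP)/PP  lex  "idea"
[1,2] S/N  lex  "a"
[2,3] (NP/PP)\(S/N)  lex  "some"
[1,3] NP/PP  <  k=2
[0,3] S/PP  >S  k=1
[3,4] PP  lex  "map"
[0,4] S  >  k=3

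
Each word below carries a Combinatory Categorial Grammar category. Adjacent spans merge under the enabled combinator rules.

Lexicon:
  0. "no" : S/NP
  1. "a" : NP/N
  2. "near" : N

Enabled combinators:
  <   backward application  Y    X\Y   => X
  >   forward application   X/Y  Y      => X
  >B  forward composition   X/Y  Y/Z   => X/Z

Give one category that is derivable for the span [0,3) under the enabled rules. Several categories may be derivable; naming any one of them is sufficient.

S

[0,3] S   >
  [0,2] S/N   >B
    [0,1] "no" : S/NP
    [1,2] "a" : NP/N
  [2,3] "near" : N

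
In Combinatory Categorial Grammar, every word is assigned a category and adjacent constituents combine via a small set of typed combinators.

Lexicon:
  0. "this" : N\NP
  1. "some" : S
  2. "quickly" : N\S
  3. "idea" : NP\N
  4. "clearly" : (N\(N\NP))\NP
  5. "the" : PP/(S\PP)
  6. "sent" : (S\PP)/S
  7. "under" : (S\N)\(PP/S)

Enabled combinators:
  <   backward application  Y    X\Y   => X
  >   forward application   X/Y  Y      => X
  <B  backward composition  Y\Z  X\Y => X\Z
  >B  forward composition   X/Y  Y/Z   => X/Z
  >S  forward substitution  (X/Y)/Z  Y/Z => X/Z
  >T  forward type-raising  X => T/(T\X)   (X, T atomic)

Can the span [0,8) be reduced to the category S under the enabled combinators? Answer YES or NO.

[0,8] S   <
  [0,5] N   <
    [0,1] "this" : N\NP
    [1,5] N\(N\NP)   <
      [1,4] NP   <
        [1,2] "some" : S
        [2,4] NP\S   <B
          [2,3] "quickly" : N\S
          [3,4] "idea" : NP\N
      [4,5] "clearly" : (N\(N\NP))\NP
  [5,8] S\N   <
    [5,7] PP/S   >B
      [5,6] "the" : PP/(S\PP)
      [6,7] "sent" : (S\PP)/S
    [7,8] "under" : (S\N)\(PP/S)

YES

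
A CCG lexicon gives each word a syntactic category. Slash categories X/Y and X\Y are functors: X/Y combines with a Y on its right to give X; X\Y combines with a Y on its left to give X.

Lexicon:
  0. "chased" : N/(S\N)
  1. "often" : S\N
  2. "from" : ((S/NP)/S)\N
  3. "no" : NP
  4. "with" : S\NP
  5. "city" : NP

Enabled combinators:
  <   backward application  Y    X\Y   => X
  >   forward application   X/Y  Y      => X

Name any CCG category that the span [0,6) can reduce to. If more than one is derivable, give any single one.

[0,6] S   >
  [0,5] S/NP   >
    [0,3] (S/NP)/S   <
      [0,2] N   >
        [0,1] "chased" : N/(S\N)
        [1,2] "often" : S\N
      [2,3] "from" : ((S/NP)/S)\N
    [3,5] S   <
      [3,4] "no" : NP
      [4,5] "with" : S\NP
  [5,6] "city" : NP

S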